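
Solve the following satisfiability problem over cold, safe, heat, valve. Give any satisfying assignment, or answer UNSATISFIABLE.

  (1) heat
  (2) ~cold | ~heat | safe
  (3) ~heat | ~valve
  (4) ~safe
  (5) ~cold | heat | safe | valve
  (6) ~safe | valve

cold = False, safe = False, heat = True, valve = False

Unit clause (heat) forces heat = True.
In (~heat | ~valve) only ~valve is left, so valve = False.
Unit clause (~safe) forces safe = False.
In (~cold | ~heat | safe) only ~cold is left, so cold = False.
Check each clause:
  (heat): heat holds.
  (~cold | ~heat | safe): ~cold holds.
  (~heat | ~valve): ~valve holds.
  (~safe): ~safe holds.
  (~cold | heat | safe | valve): ~cold holds.
  (~safe | valve): ~safe holds.
All clauses satisfied.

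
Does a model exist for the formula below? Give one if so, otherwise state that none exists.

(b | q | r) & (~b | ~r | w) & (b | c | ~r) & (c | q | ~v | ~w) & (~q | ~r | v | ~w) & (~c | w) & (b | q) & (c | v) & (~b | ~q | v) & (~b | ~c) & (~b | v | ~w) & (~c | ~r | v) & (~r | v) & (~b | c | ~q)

r: False, q: True, c: False, v: True, w: False, b: False

Set r = False.
Set q = True.
Set c = False.
  then (c | v) forces v = True.
  then (~b | c | ~q) forces b = False.
Set w = False.
All clauses satisfied.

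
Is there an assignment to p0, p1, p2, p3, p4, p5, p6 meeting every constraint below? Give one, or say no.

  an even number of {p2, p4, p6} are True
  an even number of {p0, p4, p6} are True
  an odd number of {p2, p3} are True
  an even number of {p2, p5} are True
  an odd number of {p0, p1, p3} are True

p0: True; p1: False; p2: True; p3: False; p4: True; p5: True; p6: False

{p2, p4, p6}: 2 true → even ✓
{p0, p4, p6}: 2 true → even ✓
{p2, p3}: 1 true → odd ✓
{p2, p5}: 2 true → even ✓
{p0, p1, p3}: 1 true → odd ✓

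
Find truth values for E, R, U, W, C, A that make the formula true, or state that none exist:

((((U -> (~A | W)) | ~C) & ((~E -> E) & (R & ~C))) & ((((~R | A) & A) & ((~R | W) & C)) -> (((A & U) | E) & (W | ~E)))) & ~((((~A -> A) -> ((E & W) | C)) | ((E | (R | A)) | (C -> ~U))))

The formula is unsatisfiable.

The conjunct ~((((~A -> A) -> ((E & W) | C)) | ((E | (R | A)) | (C -> ~U)))) is unsatisfiable on its own:
  C = True: this becomes ~((True | ((E | (R | A)) | ~U))) = False.
  C = False: this becomes ~((((~A -> A) -> (E & W)) | True)) = False.
So the whole conjunction is unsatisfiable.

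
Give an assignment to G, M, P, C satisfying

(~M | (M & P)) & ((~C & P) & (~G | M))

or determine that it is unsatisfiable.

G=T; M=T; P=T; C=F

  ~M | (M & P) = True
    ~M = False
    M & P = True
  (~C & P) & (~G | M) = True
    ~C & P = True
      ~C = True
    ~G | M = True
      ~G = False
Both conjuncts True, so the formula holds.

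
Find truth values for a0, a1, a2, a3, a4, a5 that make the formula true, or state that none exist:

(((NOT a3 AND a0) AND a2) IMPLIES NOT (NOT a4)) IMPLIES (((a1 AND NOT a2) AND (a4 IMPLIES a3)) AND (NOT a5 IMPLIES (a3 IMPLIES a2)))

a0 = True, a1 = True, a2 = False, a3 = False, a4 = False, a5 = False

  (((NOT a3 AND a0) AND a2) IMPLIES NOT (NOT a4)) IMPLIES (((a1 AND NOT a2) AND (a4 IMPLIES a3)) AND (NOT a5 IMPLIES (a3 IMPLIES a2))) = True
    ((NOT a3 AND a0) AND a2) IMPLIES NOT (NOT a4) = True
      (NOT a3 AND a0) AND a2 = False
        NOT a3 AND a0 = True
          NOT a3 = True
      NOT (NOT a4) = False
        NOT a4 = True
    ((a1 AND NOT a2) AND (a4 IMPLIES a3)) AND (NOT a5 IMPLIES (a3 IMPLIES a2)) = True
      (a1 AND NOT a2) AND (a4 IMPLIES a3) = True
        a1 AND NOT a2 = True
          NOT a2 = True
        a4 IMPLIES a3 = True
      NOT a5 IMPLIES (a3 IMPLIES a2) = True
        NOT a5 = True
        a3 IMPLIES a2 = True
The formula evaluates to True.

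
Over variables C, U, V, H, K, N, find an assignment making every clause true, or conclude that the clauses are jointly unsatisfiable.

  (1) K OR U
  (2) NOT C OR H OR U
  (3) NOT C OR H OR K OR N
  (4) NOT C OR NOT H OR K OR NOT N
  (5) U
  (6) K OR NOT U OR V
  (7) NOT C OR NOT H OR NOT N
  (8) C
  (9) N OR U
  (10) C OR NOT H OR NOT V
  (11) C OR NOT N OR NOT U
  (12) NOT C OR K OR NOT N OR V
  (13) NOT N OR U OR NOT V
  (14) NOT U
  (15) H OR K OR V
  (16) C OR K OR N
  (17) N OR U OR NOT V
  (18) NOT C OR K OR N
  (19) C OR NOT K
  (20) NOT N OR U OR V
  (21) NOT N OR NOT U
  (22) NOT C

Case C = True:
  Clause (NOT C) is falsified — contradiction.
Case C = False:
  Clause (C) is falsified — contradiction.
Both cases fail, so the formula is unsatisfiable.

Unsatisfiable — no assignment works.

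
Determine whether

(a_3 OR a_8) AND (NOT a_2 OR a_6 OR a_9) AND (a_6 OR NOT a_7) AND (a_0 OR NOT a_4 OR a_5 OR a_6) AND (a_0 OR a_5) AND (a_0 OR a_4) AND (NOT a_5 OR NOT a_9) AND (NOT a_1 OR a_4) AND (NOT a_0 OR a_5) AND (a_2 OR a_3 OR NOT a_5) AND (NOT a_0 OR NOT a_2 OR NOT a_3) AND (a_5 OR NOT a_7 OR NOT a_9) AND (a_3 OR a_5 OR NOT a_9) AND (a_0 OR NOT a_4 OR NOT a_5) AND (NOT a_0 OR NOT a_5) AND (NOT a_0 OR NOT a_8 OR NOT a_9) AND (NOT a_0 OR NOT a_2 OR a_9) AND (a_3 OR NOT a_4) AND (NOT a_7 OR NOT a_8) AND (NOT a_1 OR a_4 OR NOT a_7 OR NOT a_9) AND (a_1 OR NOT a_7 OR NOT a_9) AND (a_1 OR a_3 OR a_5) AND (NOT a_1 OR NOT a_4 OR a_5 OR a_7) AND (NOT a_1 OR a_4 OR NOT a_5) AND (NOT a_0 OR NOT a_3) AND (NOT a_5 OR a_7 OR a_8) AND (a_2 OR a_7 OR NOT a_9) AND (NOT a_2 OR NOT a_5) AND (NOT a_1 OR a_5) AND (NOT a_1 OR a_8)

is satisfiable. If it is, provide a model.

Unsatisfiable — no assignment works.

Case a_0 = True:
  (NOT a_0 OR a_5) forces a_5 = True.
  Clause (NOT a_0 OR NOT a_5) is falsified — contradiction.
Case a_0 = False:
  (a_0 OR a_5) forces a_5 = True.
  (a_0 OR a_4) forces a_4 = True.
  Clause (a_0 OR NOT a_4 OR NOT a_5) is falsified — contradiction.
Both cases fail, so the formula is unsatisfiable.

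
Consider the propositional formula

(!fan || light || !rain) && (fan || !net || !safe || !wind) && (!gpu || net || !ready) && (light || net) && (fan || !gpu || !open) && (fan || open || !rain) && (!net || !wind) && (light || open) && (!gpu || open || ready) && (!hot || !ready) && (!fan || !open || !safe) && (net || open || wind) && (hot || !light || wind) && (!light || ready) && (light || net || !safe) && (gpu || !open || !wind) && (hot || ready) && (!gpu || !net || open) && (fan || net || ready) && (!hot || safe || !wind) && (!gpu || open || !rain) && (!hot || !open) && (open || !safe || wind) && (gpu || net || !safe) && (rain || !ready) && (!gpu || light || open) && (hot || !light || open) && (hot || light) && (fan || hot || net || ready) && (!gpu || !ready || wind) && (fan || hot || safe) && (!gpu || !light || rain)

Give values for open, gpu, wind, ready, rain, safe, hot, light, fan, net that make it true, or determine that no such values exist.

The formula is unsatisfiable.

Case open = True:
  (!hot || !open) forces hot = False.
  (hot || ready) forces ready = True.
  (rain || !ready) forces rain = True.
  (hot || light) forces light = True.
  (hot || !light || wind) forces wind = True.
  (!net || !wind) forces net = False.
  (!gpu || net || !ready) forces gpu = False.
  Clause (gpu || !open || !wind) is falsified — contradiction.
Case open = False:
  (light || open) forces light = True.
  (!light || ready) forces ready = True.
  (!hot || !ready) forces hot = False.
  Clause (hot || !light || open) is falsified — contradiction.
Both cases fail, so the formula is unsatisfiable.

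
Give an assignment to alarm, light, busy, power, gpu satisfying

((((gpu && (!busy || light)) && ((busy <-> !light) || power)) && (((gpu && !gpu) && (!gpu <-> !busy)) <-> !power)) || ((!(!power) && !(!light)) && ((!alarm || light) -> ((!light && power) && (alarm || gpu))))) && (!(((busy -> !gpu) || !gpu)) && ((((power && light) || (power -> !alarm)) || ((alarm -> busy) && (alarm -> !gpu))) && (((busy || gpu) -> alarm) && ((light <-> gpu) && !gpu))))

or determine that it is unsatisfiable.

UNSATISFIABLE

Case gpu = True: the conjunct !gpu is False.
Case gpu = False: the conjunct !(((busy -> !gpu) || !gpu)) becomes !((True || True)) = False.
Both cases fail — unsatisfiable.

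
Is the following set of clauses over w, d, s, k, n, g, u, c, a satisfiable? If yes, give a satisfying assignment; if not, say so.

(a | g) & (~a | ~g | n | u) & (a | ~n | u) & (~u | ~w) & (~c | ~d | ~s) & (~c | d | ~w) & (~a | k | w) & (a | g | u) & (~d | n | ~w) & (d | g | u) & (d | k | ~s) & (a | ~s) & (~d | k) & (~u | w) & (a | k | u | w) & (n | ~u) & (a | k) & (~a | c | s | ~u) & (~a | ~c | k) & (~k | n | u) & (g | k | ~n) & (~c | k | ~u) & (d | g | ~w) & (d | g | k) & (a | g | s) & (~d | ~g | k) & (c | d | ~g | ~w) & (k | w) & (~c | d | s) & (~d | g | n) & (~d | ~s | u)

Set w = True.
  then (~u | ~w) forces u = False.
Try d = False:
  (~c | d | ~w) forces c = False.
  (d | g | u) forces g = True.
  clause (c | d | ~g | ~w) is falsified — backtrack.
So d = True.
  then (~d | n | ~w) forces n = True.
  then (~d | k) forces k = True.
  then (~d | ~s | u) forces s = False.
  then (a | ~n | u) forces a = True.
Set g = False.
Set c = False.
All clauses satisfied.

w=T, d=T, s=F, k=T, n=T, g=F, u=F, c=F, a=T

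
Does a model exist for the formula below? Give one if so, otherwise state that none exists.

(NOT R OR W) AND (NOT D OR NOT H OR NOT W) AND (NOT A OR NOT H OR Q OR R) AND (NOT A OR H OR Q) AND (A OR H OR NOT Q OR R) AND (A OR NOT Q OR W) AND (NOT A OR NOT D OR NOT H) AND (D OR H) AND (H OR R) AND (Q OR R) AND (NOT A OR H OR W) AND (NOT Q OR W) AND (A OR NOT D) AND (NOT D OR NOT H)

Try W = False:
  (NOT R OR W) forces R = False.
  (H OR R) forces H = True.
  (Q OR R) forces Q = True.
  clause (NOT Q OR W) is falsified — backtrack.
So W = True.
Set H = True.
  then (NOT D OR NOT H OR NOT W) forces D = False.
Set Q = False.
  then (Q OR R) forces R = True.
Set A = True.
All clauses satisfied.

W = True; H = True; Q = False; D = False; R = True; A = True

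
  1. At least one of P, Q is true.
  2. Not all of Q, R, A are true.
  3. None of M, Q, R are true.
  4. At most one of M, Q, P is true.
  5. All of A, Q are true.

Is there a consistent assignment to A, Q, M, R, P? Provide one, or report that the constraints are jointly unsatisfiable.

Unsatisfiable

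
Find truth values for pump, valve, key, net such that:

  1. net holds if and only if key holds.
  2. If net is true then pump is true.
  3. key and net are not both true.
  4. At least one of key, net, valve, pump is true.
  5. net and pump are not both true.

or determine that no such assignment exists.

pump = False, valve = True, key = False, net = False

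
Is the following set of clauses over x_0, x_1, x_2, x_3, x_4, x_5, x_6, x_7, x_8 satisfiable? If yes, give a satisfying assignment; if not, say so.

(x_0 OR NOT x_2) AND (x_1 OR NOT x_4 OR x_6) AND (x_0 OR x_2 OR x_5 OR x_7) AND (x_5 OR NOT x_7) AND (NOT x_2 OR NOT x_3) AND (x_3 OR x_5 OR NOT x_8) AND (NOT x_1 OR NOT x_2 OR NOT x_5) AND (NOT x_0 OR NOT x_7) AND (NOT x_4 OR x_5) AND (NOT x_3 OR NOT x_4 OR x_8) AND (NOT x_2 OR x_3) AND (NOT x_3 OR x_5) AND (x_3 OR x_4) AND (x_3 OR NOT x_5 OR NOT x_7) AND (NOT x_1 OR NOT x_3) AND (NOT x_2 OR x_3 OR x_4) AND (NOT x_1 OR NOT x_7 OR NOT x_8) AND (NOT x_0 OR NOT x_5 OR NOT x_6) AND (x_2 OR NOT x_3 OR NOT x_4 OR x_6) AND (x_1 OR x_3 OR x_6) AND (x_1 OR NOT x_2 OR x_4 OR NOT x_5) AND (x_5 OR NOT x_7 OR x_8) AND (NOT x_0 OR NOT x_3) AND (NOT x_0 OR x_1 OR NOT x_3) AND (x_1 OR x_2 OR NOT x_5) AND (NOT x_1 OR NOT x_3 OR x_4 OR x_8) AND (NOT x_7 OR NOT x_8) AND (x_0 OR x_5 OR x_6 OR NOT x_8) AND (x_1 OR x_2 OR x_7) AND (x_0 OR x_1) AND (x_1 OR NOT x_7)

x_0 = False, x_1 = True, x_2 = False, x_3 = False, x_4 = True, x_5 = True, x_6 = True, x_7 = False, x_8 = False

Set x_0 = False.
  then (x_0 OR NOT x_2) forces x_2 = False.
  then (x_0 OR x_1) forces x_1 = True.
  then (NOT x_1 OR NOT x_3) forces x_3 = False.
  then (x_3 OR x_4) forces x_4 = True.
  then (NOT x_4 OR x_5) forces x_5 = True.
  then (x_3 OR NOT x_5 OR NOT x_7) forces x_7 = False.
Set x_6 = True.
Set x_8 = False.
All clauses satisfied.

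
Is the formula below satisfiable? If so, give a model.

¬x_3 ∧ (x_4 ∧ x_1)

x_1: True, x_3: False, x_4: True

  ¬x_3 = True
  x_4 ∧ x_1 = True
Both conjuncts True, so the formula holds.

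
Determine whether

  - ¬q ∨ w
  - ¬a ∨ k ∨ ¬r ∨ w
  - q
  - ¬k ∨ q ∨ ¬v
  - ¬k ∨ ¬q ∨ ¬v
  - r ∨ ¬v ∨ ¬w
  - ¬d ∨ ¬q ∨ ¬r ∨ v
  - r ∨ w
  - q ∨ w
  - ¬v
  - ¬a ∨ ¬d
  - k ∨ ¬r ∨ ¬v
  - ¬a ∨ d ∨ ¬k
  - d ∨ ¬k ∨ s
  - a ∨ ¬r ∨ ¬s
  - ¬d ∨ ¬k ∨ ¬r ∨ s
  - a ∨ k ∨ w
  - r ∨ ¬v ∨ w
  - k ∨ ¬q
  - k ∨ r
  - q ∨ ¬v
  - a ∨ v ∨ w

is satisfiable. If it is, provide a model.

q = True, v = False, d = False, s = True, w = True, a = False, r = False, k = True

Unit clause (q) forces q = True.
Unit clause (¬v) forces v = False.
In (k ∨ ¬q) only k is left, so k = True.
In (¬q ∨ w) only w is left, so w = True.
Set d = False.
  then (¬a ∨ d ∨ ¬k) forces a = False.
  then (d ∨ ¬k ∨ s) forces s = True.
  then (a ∨ ¬r ∨ ¬s) forces r = False.
All clauses satisfied.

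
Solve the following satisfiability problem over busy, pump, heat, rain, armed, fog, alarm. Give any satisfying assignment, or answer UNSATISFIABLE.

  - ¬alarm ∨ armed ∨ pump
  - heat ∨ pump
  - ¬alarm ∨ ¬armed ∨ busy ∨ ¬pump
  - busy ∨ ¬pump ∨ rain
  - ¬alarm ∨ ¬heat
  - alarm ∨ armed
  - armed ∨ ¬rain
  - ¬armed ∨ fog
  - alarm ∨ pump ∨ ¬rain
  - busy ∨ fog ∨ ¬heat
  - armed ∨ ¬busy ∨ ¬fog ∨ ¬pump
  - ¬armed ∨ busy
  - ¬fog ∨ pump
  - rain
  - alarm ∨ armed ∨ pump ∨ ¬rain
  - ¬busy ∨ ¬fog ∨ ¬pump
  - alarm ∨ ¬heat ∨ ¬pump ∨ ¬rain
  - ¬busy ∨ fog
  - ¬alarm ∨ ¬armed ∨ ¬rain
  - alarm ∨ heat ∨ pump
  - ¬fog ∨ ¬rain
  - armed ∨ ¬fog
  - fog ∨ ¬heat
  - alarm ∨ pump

Case rain = True:
  (armed ∨ ¬rain) forces armed = True.
  (¬armed ∨ fog) forces fog = True.
  Clause (¬fog ∨ ¬rain) is falsified — contradiction.
Case rain = False:
  Clause (rain) is falsified — contradiction.
Both cases fail, so the formula is unsatisfiable.

No satisfying assignment exists.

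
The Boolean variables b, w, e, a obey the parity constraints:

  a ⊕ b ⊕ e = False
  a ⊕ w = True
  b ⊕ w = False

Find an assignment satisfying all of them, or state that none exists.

b = True; w = True; e = True; a = False

a ⊕ b ⊕ e = F ⊕ T ⊕ T = False ✓
a ⊕ w = F ⊕ T = True ✓
b ⊕ w = T ⊕ T = False ✓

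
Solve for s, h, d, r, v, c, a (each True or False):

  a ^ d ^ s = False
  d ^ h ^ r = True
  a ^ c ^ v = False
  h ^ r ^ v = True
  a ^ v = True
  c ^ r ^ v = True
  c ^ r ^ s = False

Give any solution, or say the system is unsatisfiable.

s = True, h = True, d = False, r = False, v = False, c = True, a = True

a ^ d ^ s = T ^ F ^ T = False ✓
d ^ h ^ r = F ^ T ^ F = True ✓
a ^ c ^ v = T ^ T ^ F = False ✓
h ^ r ^ v = T ^ F ^ F = True ✓
a ^ v = T ^ F = True ✓
c ^ r ^ v = T ^ F ^ F = True ✓
c ^ r ^ s = T ^ F ^ T = False ✓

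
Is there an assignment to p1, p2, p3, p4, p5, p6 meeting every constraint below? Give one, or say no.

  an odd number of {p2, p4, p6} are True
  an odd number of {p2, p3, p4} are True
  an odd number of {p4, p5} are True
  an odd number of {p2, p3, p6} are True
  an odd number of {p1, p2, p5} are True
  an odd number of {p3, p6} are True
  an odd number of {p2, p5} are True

No satisfying assignment exists.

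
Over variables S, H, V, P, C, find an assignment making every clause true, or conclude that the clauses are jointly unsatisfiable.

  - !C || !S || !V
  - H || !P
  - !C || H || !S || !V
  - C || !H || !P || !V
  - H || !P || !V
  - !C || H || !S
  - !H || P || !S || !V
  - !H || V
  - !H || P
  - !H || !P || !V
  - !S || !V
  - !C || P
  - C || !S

S = False; H = False; V = True; P = False; C = False

Try S = True:
  (!S || !V) forces V = False.
  (!H || V) forces H = False.
  (H || !P) forces P = False.
  (!C || H || !S) forces C = False.
  clause (C || !S) is falsified — backtrack.
So S = False.
Set H = False.
  then (H || !P) forces P = False.
  then (!C || P) forces C = False.
Set V = True.
All clauses satisfied.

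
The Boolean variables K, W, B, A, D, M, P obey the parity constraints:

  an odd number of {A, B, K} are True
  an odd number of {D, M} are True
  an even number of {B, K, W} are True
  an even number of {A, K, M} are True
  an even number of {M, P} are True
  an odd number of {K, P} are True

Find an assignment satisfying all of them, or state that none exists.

K=T, W=F, B=T, A=T, D=T, M=F, P=F

{A, B, K}: 3 true → odd ✓
{D, M}: 1 true → odd ✓
{B, K, W}: 2 true → even ✓
{A, K, M}: 2 true → even ✓
{M, P}: 0 true → even ✓
{K, P}: 1 true → odd ✓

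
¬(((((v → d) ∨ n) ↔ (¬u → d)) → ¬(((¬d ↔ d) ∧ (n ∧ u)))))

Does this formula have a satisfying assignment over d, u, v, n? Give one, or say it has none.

Unsatisfiable

Case d = True: the formula becomes ¬((True → True)) = False.
Case d = False: the formula becomes ¬((((¬v ∨ n) ↔ u) → True)) = False.
Both cases fail — unsatisfiable.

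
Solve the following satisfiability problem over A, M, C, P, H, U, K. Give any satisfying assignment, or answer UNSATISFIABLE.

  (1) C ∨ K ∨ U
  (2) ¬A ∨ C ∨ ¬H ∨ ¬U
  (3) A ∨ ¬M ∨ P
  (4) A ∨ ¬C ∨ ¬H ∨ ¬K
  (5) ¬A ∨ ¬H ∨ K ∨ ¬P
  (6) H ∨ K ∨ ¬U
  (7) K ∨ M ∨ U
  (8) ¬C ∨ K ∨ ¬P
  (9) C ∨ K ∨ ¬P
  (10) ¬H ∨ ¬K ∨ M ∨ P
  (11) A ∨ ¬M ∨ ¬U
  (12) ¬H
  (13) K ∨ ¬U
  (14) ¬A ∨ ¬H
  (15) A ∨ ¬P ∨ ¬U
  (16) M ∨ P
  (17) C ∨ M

A = True, M = True, C = False, P = True, H = False, U = True, K = True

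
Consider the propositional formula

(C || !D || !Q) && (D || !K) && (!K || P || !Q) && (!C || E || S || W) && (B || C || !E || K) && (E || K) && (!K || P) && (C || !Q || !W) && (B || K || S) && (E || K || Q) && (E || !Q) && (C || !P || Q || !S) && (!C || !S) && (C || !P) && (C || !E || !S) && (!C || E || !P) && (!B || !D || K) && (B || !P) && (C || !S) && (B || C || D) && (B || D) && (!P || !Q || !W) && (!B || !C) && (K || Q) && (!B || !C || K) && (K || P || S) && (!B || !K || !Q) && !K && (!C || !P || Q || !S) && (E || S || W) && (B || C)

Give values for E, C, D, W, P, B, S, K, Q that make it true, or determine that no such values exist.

UNSATISFIABLE

Case S = True:
  (!C || !S) forces C = False.
  Clause (C || !S) is falsified — contradiction.
Case S = False:
  (!K) forces K = False.
  (E || K) forces E = True.
  (B || K || S) forces B = True.
  (!B || !D || K) forces D = False.
  (!B || !C) forces C = False.
  (C || !P) forces P = False.
  Clause (K || P || S) is falsified — contradiction.
Both cases fail, so the formula is unsatisfiable.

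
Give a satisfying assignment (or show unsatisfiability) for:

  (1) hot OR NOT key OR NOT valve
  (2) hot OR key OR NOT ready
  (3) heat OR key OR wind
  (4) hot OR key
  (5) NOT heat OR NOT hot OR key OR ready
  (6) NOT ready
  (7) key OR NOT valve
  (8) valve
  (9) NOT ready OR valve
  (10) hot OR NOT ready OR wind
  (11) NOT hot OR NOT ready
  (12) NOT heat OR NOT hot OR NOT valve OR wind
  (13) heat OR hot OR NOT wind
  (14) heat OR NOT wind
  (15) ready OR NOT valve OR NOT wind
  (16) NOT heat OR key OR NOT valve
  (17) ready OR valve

Unit clause (NOT ready) forces ready = False.
Unit clause (valve) forces valve = True.
In (ready OR NOT valve OR NOT wind) only NOT wind is left, so wind = False.
In (key OR NOT valve) only key is left, so key = True.
In (hot OR NOT key OR NOT valve) only hot is left, so hot = True.
In (NOT heat OR NOT hot OR NOT valve OR wind) only NOT heat is left, so heat = False.
All clauses satisfied.

heat = False, wind = False, key = True, hot = True, valve = True, ready = False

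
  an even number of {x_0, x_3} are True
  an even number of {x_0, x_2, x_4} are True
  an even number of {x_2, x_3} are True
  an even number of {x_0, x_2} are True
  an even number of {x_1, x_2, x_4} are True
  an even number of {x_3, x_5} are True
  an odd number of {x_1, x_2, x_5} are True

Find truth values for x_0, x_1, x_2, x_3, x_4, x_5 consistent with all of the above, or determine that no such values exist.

x_0 = True, x_1 = True, x_2 = True, x_3 = True, x_4 = False, x_5 = True

{x_0, x_3}: 2 true → even ✓
{x_0, x_2, x_4}: 2 true → even ✓
{x_2, x_3}: 2 true → even ✓
{x_0, x_2}: 2 true → even ✓
{x_1, x_2, x_4}: 2 true → even ✓
{x_3, x_5}: 2 true → even ✓
{x_1, x_2, x_5}: 3 true → odd ✓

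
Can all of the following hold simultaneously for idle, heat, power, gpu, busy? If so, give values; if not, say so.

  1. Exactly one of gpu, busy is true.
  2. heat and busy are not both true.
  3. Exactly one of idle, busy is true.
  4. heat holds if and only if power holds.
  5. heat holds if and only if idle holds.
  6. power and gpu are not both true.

idle: False; heat: False; power: False; gpu: False; busy: True

  (1) {gpu, busy}: 1 true — exactly one ✓
  (2) heat=F, busy=T — not both ✓
  (3) {idle, busy}: 1 true — exactly one ✓
  (4) heat=F, power=F — same ✓
  (5) heat=F, idle=F — same ✓
  (6) power=F, gpu=F — not both ✓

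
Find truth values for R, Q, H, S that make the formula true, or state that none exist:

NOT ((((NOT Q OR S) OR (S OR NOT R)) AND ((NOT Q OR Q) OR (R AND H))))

R=T, Q=T, H=T, S=F

  NOT ((((NOT Q OR S) OR (S OR NOT R)) AND ((NOT Q OR Q) OR (R AND H)))) = True
    ((NOT Q OR S) OR (S OR NOT R)) AND ((NOT Q OR Q) OR (R AND H)) = False
      (NOT Q OR S) OR (S OR NOT R) = False
        NOT Q OR S = False
          NOT Q = False
        S OR NOT R = False
          NOT R = False
      (NOT Q OR Q) OR (R AND H) = True
        NOT Q OR Q = True
          NOT Q = False
        R AND H = True
The formula evaluates to True.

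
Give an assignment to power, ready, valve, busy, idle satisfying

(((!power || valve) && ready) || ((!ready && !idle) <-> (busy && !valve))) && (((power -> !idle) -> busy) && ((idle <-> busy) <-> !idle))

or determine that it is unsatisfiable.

power: True; ready: True; valve: False; busy: False; idle: True

  ((!power || valve) && ready) || ((!ready && !idle) <-> (busy && !valve)) = True
    (!power || valve) && ready = False
      !power || valve = False
        !power = False
    (!ready && !idle) <-> (busy && !valve) = True
      !ready && !idle = False
        !ready = False
        !idle = False
      busy && !valve = False
        !valve = True
  ((power -> !idle) -> busy) && ((idle <-> busy) <-> !idle) = True
    (power -> !idle) -> busy = True
      power -> !idle = False
        !idle = False
    (idle <-> busy) <-> !idle = True
      idle <-> busy = False
      !idle = False
Both conjuncts True, so the formula holds.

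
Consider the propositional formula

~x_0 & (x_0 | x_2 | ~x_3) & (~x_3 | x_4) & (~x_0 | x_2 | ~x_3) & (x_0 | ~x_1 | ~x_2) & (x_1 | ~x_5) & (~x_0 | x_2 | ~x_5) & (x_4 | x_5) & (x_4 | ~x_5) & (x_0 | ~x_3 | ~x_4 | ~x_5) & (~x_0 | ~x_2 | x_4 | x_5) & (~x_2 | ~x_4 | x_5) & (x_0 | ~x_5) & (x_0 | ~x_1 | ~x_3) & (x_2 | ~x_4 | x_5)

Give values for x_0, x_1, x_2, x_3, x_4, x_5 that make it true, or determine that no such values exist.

Case x_0 = True:
  Clause (~x_0) is falsified — contradiction.
Case x_0 = False:
  (x_0 | ~x_5) forces x_5 = False.
  (x_4 | x_5) forces x_4 = True.
  (~x_2 | ~x_4 | x_5) forces x_2 = False.
  Clause (x_2 | ~x_4 | x_5) is falsified — contradiction.
Both cases fail, so the formula is unsatisfiable.

The formula is unsatisfiable.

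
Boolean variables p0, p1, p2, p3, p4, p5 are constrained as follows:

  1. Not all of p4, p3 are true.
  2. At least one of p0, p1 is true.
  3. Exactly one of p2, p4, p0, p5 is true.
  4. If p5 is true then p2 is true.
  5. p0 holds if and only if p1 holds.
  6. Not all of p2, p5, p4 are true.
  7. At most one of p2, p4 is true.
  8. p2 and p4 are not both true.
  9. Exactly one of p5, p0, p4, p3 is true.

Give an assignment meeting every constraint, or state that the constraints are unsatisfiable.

p0 = True; p1 = True; p2 = False; p3 = False; p4 = False; p5 = False

  (1) {p4, p3}: 0/2 true — not all ✓
  (2) {p0, p1}: 2 true — at least one ✓
  (3) {p2, p4, p0, p5}: 1 true — exactly one ✓
  (4) p5=F ⇒ p2: vacuous ✓
  (5) p0=T, p1=T — same ✓
  (6) {p2, p5, p4}: 0/3 true — not all ✓
  (7) {p2, p4}: 0 true — at most one ✓
  (8) p2=F, p4=F — not both ✓
  (9) {p5, p0, p4, p3}: 1 true — exactly one ✓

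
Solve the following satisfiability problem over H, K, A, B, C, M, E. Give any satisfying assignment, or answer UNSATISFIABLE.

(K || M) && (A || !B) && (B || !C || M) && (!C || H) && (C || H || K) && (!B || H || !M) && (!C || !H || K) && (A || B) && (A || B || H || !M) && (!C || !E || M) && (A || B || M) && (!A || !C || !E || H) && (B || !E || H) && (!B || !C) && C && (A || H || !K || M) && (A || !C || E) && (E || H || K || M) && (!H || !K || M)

H: True; K: True; A: True; B: False; C: True; M: True; E: True

Unit clause (C) forces C = True.
In (!C || H) only H is left, so H = True.
In (!C || !H || K) only K is left, so K = True.
In (!B || !C) only !B is left, so B = False.
In (!H || !K || M) only M is left, so M = True.
In (A || B) only A is left, so A = True.
Set E = True.
All clauses satisfied.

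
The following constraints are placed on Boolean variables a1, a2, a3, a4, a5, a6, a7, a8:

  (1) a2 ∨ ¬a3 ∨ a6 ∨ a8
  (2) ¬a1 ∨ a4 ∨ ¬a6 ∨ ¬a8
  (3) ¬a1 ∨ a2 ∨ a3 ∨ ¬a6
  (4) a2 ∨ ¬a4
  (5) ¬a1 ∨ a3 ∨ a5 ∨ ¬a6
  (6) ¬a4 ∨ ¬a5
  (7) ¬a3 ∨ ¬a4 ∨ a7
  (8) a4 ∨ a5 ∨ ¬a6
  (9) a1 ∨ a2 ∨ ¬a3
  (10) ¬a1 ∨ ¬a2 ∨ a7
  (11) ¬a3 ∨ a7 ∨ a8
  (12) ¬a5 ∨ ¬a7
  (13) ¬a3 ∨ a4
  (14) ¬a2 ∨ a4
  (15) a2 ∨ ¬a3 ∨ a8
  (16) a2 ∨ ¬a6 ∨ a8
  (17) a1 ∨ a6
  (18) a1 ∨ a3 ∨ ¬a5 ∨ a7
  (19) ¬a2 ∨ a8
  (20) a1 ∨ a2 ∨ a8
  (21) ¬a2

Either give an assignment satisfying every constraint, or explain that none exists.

Unit clause (¬a2) forces a2 = False.
In (a2 ∨ ¬a4) only ¬a4 is left, so a4 = False.
In (¬a3 ∨ a4) only ¬a3 is left, so a3 = False.
Try a1 = False:
  (a1 ∨ a6) forces a6 = True.
  (a4 ∨ a5 ∨ ¬a6) forces a5 = True.
  (¬a5 ∨ ¬a7) forces a7 = False.
  clause (a1 ∨ a3 ∨ ¬a5 ∨ a7) is falsified — backtrack.
So a1 = True.
  then (¬a1 ∨ a2 ∨ a3 ∨ ¬a6) forces a6 = False.
Set a5 = True.
  then (¬a5 ∨ ¬a7) forces a7 = False.
Set a8 = False.
All clauses satisfied.

a1=T, a2=F, a3=F, a4=F, a5=T, a6=F, a7=F, a8=F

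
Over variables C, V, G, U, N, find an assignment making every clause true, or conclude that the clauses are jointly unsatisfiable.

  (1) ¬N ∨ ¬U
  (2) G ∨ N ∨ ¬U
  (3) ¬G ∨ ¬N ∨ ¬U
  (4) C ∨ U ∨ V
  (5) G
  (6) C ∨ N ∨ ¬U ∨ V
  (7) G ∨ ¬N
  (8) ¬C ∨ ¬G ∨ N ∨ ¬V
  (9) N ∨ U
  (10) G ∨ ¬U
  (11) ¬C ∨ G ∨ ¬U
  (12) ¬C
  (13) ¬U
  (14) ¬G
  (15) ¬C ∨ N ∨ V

No satisfying assignment exists.

Case G = True:
  Clause (¬G) is falsified — contradiction.
Case G = False:
  Clause (G) is falsified — contradiction.
Both cases fail, so the formula is unsatisfiable.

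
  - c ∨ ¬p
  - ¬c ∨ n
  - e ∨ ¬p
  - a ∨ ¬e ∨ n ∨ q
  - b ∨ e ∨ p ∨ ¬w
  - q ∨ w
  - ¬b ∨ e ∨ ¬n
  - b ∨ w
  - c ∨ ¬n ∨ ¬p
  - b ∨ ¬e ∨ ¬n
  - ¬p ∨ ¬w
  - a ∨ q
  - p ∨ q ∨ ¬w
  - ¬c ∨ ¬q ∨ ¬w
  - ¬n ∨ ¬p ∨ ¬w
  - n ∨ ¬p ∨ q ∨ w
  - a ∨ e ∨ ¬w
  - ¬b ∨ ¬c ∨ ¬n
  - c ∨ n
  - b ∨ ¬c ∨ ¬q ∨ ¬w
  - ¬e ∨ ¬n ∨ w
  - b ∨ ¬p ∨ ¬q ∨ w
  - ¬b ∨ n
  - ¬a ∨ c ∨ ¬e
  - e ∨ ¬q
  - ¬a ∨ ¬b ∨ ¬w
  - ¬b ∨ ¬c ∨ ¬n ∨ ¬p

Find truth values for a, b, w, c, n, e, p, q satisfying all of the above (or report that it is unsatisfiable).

Set a = False.
  then (a ∨ q) forces q = True.
  then (e ∨ ¬q) forces e = True.
Try b = False:
  (b ∨ w) forces w = True.
  (b ∨ ¬e ∨ ¬n) forces n = False.
  (¬c ∨ n) forces c = False.
  clause (c ∨ n) is falsified — backtrack.
So b = True.
  then (¬b ∨ n) forces n = True.
  then (¬b ∨ ¬c ∨ ¬n) forces c = False.
  then (¬e ∨ ¬n ∨ w) forces w = True.
  then (c ∨ ¬p) forces p = False.
All clauses satisfied.

a=F; b=T; w=T; c=F; n=T; e=T; p=F; q=T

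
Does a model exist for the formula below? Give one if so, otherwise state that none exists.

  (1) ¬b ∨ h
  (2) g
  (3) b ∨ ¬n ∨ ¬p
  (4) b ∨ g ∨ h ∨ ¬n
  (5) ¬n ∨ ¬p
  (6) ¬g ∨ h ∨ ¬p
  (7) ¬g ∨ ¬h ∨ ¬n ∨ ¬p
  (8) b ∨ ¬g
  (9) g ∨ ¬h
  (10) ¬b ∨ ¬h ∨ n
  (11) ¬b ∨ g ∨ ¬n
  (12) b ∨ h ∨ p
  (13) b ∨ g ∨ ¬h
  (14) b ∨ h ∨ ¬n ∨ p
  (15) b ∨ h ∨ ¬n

p=F; n=T; g=T; h=T; b=T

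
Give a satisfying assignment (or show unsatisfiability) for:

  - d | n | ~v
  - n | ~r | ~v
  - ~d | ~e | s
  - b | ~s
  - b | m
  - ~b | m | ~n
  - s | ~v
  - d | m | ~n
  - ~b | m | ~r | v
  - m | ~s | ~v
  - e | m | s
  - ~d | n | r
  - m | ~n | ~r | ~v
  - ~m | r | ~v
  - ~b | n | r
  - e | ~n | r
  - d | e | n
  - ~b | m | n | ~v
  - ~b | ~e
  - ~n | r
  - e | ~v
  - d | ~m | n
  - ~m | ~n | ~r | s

r = True, d = True, m = True, e = False, n = False, v = False, b = True, s = False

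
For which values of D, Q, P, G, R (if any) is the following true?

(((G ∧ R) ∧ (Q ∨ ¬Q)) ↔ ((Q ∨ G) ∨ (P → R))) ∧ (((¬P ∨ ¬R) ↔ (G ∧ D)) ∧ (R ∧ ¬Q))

D = False, Q = False, P = True, G = True, R = True

  ((G ∧ R) ∧ (Q ∨ ¬Q)) ↔ ((Q ∨ G) ∨ (P → R)) = True
    (G ∧ R) ∧ (Q ∨ ¬Q) = True
      G ∧ R = True
      Q ∨ ¬Q = True
        ¬Q = True
    (Q ∨ G) ∨ (P → R) = True
      Q ∨ G = True
      P → R = True
  ((¬P ∨ ¬R) ↔ (G ∧ D)) ∧ (R ∧ ¬Q) = True
    (¬P ∨ ¬R) ↔ (G ∧ D) = True
      ¬P ∨ ¬R = False
        ¬P = False
        ¬R = False
      G ∧ D = False
    R ∧ ¬Q = True
      ¬Q = True
Both conjuncts True, so the formula holds.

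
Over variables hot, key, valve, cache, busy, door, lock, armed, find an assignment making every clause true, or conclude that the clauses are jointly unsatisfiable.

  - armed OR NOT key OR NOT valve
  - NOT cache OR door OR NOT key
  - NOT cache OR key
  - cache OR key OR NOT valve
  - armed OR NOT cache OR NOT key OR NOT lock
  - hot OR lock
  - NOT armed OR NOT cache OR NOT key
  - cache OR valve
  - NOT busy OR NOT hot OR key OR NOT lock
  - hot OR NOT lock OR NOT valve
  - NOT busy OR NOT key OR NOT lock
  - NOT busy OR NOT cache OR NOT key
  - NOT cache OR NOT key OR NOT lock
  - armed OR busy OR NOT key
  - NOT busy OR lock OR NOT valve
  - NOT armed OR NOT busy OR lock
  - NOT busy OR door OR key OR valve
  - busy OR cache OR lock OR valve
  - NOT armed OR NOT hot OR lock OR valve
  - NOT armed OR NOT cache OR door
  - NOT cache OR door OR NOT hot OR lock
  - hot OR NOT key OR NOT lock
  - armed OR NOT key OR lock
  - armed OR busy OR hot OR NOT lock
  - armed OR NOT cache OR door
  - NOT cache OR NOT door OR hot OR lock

hot: True, key: True, valve: True, cache: False, busy: False, door: True, lock: True, armed: True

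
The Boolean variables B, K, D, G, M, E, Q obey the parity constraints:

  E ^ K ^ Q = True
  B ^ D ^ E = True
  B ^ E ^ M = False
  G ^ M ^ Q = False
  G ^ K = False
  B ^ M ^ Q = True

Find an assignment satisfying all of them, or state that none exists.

B: True, K: False, D: True, G: False, M: False, E: True, Q: False

E ^ K ^ Q = T ^ F ^ F = True ✓
B ^ D ^ E = T ^ T ^ T = True ✓
B ^ E ^ M = T ^ T ^ F = False ✓
G ^ M ^ Q = F ^ F ^ F = False ✓
G ^ K = F ^ F = False ✓
B ^ M ^ Q = T ^ F ^ F = True ✓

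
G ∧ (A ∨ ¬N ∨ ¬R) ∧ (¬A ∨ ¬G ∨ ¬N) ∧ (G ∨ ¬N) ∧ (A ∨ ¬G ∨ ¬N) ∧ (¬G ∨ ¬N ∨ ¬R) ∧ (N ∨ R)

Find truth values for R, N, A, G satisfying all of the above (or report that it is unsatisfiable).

Unit clause (G) forces G = True.
Try R = False:
  (N ∨ R) forces N = True.
  (¬A ∨ ¬G ∨ ¬N) forces A = False.
  clause (A ∨ ¬G ∨ ¬N) is falsified — backtrack.
So R = True.
  then (¬G ∨ ¬N ∨ ¬R) forces N = False.
Set A = False.
All clauses satisfied.

R: True; N: False; A: False; G: True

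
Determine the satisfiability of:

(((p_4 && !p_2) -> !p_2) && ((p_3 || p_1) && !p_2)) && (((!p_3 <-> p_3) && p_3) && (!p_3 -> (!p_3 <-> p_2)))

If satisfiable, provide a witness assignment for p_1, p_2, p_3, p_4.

The conjunct !p_3 <-> p_3 is unsatisfiable on its own:
  p_3=F: evaluates to False.
  p_3=T: evaluates to False.
So the whole conjunction is unsatisfiable.

The formula is unsatisfiable.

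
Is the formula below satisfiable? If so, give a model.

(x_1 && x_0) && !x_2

x_0 = True, x_1 = True, x_2 = False

  x_1 && x_0 = True
  !x_2 = True
Both conjuncts True, so the formula holds.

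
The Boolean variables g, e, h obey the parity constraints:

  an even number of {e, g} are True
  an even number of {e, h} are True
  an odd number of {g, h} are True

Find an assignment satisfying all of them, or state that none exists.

The formula is unsatisfiable.

Adding constraints 1, 2, 3 mod 2: every variable appears an even number of times on the left, so the left side is 0.
But the right sides sum to 1 (mod 2). 0 ≠ 1 — the system is inconsistent.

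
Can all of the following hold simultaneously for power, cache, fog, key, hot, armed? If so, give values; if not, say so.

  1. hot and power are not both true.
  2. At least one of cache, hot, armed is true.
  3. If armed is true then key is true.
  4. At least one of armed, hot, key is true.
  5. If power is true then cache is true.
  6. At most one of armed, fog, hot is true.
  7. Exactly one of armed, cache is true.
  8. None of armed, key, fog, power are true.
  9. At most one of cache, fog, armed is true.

power=F, cache=T, fog=F, key=F, hot=T, armed=F

  (1) hot=T, power=F — not both ✓
  (2) {cache, hot, armed}: 2 true — at least one ✓
  (3) armed=F ⇒ key: vacuous ✓
  (4) {armed, hot, key}: 1 true — at least one ✓
  (5) power=F ⇒ cache: vacuous ✓
  (6) {armed, fog, hot}: 1 true — at most one ✓
  (7) {armed, cache}: 1 true — exactly one ✓
  (8) {armed, key, fog, power}: 0 true — none ✓
  (9) {cache, fog, armed}: 1 true — at most one ✓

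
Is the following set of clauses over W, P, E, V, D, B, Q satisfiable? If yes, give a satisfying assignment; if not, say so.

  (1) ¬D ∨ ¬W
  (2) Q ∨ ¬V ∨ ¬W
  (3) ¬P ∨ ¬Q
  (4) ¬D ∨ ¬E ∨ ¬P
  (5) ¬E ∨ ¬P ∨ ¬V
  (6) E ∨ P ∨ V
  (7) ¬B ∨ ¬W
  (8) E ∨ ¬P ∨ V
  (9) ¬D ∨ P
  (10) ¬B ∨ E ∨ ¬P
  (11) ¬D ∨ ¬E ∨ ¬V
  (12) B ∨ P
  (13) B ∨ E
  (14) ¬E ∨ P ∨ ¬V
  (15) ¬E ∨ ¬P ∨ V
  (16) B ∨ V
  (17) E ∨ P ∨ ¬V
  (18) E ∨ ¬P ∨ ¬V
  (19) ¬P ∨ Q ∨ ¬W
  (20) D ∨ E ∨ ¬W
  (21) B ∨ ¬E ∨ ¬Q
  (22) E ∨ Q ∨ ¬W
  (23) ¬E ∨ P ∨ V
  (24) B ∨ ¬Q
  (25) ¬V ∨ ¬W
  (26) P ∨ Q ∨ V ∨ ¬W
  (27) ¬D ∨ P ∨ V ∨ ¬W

Case E = True:
  If P = True:
    (¬P ∨ ¬Q) forces Q = False.
    (¬D ∨ ¬E ∨ ¬P) forces D = False.
    (¬E ∨ ¬P ∨ ¬V) forces V = False.
    clause (¬E ∨ ¬P ∨ V) is falsified.
  If P = False:
    (¬D ∨ P) forces D = False.
    (B ∨ P) forces B = True.
    (¬B ∨ ¬W) forces W = False.
    (¬E ∨ P ∨ ¬V) forces V = False.
    clause (¬E ∨ P ∨ V) is falsified.
  Every sub-case reaches a contradiction.
Case E = False:
  (B ∨ E) forces B = True.
  (¬B ∨ ¬W) forces W = False.
  (¬B ∨ E ∨ ¬P) forces P = False.
  (E ∨ P ∨ V) forces V = True.
  Clause (E ∨ P ∨ ¬V) is falsified — contradiction.
Both cases fail, so the formula is unsatisfiable.

No satisfying assignment exists.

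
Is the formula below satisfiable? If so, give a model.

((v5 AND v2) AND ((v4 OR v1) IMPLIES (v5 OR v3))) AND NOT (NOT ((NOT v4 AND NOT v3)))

v1=T; v2=T; v3=F; v4=F; v5=T

  (v5 AND v2) AND ((v4 OR v1) IMPLIES (v5 OR v3)) = True
    v5 AND v2 = True
    (v4 OR v1) IMPLIES (v5 OR v3) = True
      v4 OR v1 = True
      v5 OR v3 = True
  NOT (NOT ((NOT v4 AND NOT v3))) = True
    NOT ((NOT v4 AND NOT v3)) = False
      NOT v4 AND NOT v3 = True
        NOT v4 = True
        NOT v3 = True
Both conjuncts True, so the formula holds.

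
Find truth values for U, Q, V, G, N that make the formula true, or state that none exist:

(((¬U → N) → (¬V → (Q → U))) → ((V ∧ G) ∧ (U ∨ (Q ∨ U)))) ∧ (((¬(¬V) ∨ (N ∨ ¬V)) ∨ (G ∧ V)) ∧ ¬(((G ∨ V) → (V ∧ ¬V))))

U: False; Q: True; V: False; G: True; N: True

  ((¬U → N) → (¬V → (Q → U))) → ((V ∧ G) ∧ (U ∨ (Q ∨ U))) = True
    (¬U → N) → (¬V → (Q → U)) = False
      ¬U → N = True
        ¬U = True
      ¬V → (Q → U) = False
        ¬V = True
        Q → U = False
    (V ∧ G) ∧ (U ∨ (Q ∨ U)) = False
      V ∧ G = False
      U ∨ (Q ∨ U) = True
        Q ∨ U = True
  ((¬(¬V) ∨ (N ∨ ¬V)) ∨ (G ∧ V)) ∧ ¬(((G ∨ V) → (V ∧ ¬V))) = True
    (¬(¬V) ∨ (N ∨ ¬V)) ∨ (G ∧ V) = True
      ¬(¬V) ∨ (N ∨ ¬V) = True
        ¬(¬V) = False
          ¬V = True
        N ∨ ¬V = True
          ¬V = True
      G ∧ V = False
    ¬(((G ∨ V) → (V ∧ ¬V))) = True
      (G ∨ V) → (V ∧ ¬V) = False
        G ∨ V = True
        V ∧ ¬V = False
          ¬V = True
Both conjuncts True, so the formula holds.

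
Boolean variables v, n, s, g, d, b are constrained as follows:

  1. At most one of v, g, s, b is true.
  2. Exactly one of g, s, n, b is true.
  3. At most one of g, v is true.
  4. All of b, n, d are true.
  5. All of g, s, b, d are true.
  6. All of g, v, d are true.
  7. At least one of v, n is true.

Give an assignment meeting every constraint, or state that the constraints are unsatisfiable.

Case v = True:
  (1) with v=T forces g = False.
  Constraint (5) is violated (g=F) — contradiction.
Case v = False:
  Constraint (6) is violated (v=F) — contradiction.
Both cases fail — unsatisfiable.

Unsatisfiable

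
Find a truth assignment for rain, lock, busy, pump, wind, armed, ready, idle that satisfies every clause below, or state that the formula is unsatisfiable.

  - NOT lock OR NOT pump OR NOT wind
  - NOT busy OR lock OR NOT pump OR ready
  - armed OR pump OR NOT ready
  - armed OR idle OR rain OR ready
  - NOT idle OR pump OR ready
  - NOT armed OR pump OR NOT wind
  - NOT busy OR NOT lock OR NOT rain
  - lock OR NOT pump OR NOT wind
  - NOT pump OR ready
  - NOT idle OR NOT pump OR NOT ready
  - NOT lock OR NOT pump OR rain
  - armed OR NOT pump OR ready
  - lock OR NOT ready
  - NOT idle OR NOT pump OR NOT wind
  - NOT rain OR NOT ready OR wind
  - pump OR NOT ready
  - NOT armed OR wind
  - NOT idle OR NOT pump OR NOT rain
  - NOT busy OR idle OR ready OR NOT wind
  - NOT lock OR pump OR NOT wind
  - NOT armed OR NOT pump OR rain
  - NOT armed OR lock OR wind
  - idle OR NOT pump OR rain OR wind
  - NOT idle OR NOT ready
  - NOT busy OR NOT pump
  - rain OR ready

rain=T, lock=F, busy=F, pump=F, wind=F, armed=F, ready=F, idle=F

Set rain = True.
Set lock = False.
  then (lock OR NOT ready) forces ready = False.
  then (NOT pump OR ready) forces pump = False.
  then (NOT idle OR pump OR ready) forces idle = False.
Set busy = False.
Set wind = False.
  then (NOT armed OR wind) forces armed = False.
All clauses satisfied.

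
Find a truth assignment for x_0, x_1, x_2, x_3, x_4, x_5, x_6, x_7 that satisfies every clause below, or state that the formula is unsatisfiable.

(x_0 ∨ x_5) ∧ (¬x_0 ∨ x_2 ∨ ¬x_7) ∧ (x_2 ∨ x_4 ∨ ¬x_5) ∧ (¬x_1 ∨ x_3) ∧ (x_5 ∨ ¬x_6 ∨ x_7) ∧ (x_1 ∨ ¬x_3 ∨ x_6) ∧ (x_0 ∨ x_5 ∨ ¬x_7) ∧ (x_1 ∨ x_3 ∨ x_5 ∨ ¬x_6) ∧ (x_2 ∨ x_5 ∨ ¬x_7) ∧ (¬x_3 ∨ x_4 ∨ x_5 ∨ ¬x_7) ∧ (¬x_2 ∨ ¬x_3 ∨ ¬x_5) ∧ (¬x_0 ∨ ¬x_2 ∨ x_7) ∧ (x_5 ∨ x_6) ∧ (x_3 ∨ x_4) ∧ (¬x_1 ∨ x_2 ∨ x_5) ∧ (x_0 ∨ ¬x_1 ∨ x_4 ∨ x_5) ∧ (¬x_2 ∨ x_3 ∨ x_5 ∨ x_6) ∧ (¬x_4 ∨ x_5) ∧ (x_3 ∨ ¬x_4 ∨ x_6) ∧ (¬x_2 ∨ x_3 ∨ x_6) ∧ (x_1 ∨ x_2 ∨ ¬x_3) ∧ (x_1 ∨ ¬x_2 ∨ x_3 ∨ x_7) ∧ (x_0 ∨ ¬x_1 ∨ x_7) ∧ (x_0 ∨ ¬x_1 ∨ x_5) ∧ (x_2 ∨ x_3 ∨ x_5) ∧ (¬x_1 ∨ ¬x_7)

x_0 = True, x_1 = True, x_2 = False, x_3 = True, x_4 = True, x_5 = True, x_6 = False, x_7 = False

Set x_0 = True.
Set x_1 = True.
  then (¬x_1 ∨ x_3) forces x_3 = True.
  then (¬x_1 ∨ ¬x_7) forces x_7 = False.
  then (¬x_0 ∨ ¬x_2 ∨ x_7) forces x_2 = False.
  then (¬x_1 ∨ x_2 ∨ x_5) forces x_5 = True.
  then (x_2 ∨ x_4 ∨ ¬x_5) forces x_4 = True.
Set x_6 = False.
All clauses satisfied.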